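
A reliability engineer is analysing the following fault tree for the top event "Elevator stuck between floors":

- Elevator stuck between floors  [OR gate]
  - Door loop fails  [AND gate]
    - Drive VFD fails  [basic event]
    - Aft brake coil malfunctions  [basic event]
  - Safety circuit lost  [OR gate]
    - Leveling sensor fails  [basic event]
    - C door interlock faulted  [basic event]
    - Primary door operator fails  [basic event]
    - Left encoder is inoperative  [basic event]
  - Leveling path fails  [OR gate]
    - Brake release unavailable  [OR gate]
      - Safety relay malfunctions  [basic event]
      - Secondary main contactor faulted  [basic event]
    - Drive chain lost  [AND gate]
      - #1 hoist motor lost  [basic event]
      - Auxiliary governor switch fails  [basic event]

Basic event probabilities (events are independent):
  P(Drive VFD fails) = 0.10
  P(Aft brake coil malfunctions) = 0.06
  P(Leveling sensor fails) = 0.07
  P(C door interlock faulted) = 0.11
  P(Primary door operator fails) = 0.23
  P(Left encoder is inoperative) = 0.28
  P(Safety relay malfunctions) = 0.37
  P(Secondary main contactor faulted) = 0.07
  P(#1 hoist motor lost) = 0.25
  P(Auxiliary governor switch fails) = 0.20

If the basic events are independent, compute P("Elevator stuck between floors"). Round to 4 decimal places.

0.7461

P(Door loop fails) [AND] = 0.10 × 0.06 = 0.006000
P(Safety circuit lost) [OR] = 1 − (1−0.07) × (1−0.11) × (1−0.23) × (1−0.28) = 0.541123
P(Brake release unavailable) [OR] = 1 − (1−0.37) × (1−0.07) = 0.414100
P(Drive chain lost) [AND] = 0.25 × 0.20 = 0.050000
P(Leveling path fails) [OR] = 1 − (1−0.414100) × (1−0.050000) = 0.443395
P(Elevator stuck between floors) [OR] = 1 − (1−0.006000) × (1−0.541123) × (1−0.443395) = 0.746119
Rounded to 4 decimal places: P(Elevator stuck between floors) ≈ 0.7461.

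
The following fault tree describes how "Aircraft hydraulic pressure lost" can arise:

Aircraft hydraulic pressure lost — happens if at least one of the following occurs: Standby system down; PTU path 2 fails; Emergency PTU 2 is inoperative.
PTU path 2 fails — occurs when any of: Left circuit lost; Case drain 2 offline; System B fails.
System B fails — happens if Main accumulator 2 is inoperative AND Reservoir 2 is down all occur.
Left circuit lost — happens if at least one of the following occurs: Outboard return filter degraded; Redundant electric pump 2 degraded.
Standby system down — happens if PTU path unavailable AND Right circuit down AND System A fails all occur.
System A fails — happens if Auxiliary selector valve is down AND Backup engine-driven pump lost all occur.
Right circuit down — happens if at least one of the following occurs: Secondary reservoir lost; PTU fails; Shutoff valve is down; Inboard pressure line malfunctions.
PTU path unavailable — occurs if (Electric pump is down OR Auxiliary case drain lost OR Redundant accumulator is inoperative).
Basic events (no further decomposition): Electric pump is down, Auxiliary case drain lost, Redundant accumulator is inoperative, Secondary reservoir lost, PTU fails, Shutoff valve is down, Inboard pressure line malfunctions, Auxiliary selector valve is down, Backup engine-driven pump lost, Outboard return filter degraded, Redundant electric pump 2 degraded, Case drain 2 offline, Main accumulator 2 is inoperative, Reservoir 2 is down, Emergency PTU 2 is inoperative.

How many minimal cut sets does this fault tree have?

17

PTU path unavailable [OR]: union of children's cut sets → 3 cut set(s).
Right circuit down [OR]: union of children's cut sets → 4 cut set(s).
System A fails [AND]: one cut set from each child combined → 1 × 1 = 1 cut set(s).
Standby system down [AND]: one cut set from each child combined → 3 × 4 × 1 = 12 cut set(s).
Left circuit lost [OR]: union of children's cut sets → 2 cut set(s).
System B fails [AND]: one cut set from each child combined → 1 × 1 = 1 cut set(s).
PTU path 2 fails [OR]: union of children's cut sets → 4 cut set(s).
Aircraft hydraulic pressure lost [OR]: union of children's cut sets → 17 cut set(s).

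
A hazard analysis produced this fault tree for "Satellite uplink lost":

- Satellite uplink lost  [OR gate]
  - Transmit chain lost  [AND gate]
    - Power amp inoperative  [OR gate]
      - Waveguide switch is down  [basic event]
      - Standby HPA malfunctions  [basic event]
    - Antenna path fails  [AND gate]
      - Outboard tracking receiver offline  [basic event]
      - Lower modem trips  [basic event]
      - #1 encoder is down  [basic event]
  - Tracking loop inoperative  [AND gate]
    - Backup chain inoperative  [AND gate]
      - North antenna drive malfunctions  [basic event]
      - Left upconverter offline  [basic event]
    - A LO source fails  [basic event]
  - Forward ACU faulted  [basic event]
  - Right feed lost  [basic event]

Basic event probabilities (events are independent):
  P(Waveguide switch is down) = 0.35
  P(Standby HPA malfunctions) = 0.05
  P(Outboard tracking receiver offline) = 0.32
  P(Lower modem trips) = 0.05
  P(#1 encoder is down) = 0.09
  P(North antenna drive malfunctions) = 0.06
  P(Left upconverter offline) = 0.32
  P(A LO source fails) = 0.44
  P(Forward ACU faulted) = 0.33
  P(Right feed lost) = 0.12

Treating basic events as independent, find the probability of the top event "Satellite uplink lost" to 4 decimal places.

P(Power amp inoperative) [OR] = 1 − (1−0.35) × (1−0.05) = 0.382500
P(Antenna path fails) [AND] = 0.32 × 0.05 × 0.09 = 0.001440
P(Transmit chain lost) [AND] = 0.382500 × 0.001440 = 0.000551
P(Backup chain inoperative) [AND] = 0.06 × 0.32 = 0.019200
P(Tracking loop inoperative) [AND] = 0.019200 × 0.44 = 0.008448
P(Satellite uplink lost) [OR] = 1 − (1−0.000551) × (1−0.008448) × (1−0.33) × (1−0.12) = 0.415703
Rounded to 4 decimal places: P(Satellite uplink lost) ≈ 0.4157.

0.4157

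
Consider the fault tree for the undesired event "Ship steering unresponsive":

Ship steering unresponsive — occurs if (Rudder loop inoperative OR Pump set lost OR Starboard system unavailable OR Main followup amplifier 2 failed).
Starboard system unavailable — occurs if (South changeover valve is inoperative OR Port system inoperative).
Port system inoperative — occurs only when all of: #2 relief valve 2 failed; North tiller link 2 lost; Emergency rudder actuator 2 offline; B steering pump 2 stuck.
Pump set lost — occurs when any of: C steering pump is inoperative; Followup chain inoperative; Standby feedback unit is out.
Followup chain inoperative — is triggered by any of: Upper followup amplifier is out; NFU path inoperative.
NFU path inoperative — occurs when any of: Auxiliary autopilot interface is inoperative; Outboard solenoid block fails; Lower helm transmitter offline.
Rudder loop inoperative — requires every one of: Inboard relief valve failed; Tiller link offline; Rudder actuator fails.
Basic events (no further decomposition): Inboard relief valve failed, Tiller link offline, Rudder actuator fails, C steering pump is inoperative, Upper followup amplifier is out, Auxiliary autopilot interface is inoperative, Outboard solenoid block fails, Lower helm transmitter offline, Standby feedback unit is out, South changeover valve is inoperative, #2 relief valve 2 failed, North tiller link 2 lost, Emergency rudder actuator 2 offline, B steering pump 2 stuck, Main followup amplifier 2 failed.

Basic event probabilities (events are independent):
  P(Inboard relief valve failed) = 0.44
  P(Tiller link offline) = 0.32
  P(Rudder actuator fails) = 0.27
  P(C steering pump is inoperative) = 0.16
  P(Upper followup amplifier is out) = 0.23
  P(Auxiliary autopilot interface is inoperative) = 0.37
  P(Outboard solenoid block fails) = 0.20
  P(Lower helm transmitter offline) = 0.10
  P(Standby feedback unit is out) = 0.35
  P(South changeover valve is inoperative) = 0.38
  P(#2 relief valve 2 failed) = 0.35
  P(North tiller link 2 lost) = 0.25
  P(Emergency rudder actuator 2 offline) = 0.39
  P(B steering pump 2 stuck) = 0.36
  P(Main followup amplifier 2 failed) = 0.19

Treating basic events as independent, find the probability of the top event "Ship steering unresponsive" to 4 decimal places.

P(Rudder loop inoperative) [AND] = 0.44 × 0.32 × 0.27 = 0.038016
P(NFU path inoperative) [OR] = 1 − (1−0.37) × (1−0.20) × (1−0.10) = 0.546400
P(Followup chain inoperative) [OR] = 1 − (1−0.23) × (1−0.546400) = 0.650728
P(Pump set lost) [OR] = 1 − (1−0.16) × (1−0.650728) × (1−0.35) = 0.809297
P(Port system inoperative) [AND] = 0.35 × 0.25 × 0.39 × 0.36 = 0.012285
P(Starboard system unavailable) [OR] = 1 − (1−0.38) × (1−0.012285) = 0.387617
P(Ship steering unresponsive) [OR] = 1 − (1−0.038016) × (1−0.809297) × (1−0.387617) × (1−0.19) = 0.909002
Rounded to 4 decimal places: P(Ship steering unresponsive) ≈ 0.9090.

0.9090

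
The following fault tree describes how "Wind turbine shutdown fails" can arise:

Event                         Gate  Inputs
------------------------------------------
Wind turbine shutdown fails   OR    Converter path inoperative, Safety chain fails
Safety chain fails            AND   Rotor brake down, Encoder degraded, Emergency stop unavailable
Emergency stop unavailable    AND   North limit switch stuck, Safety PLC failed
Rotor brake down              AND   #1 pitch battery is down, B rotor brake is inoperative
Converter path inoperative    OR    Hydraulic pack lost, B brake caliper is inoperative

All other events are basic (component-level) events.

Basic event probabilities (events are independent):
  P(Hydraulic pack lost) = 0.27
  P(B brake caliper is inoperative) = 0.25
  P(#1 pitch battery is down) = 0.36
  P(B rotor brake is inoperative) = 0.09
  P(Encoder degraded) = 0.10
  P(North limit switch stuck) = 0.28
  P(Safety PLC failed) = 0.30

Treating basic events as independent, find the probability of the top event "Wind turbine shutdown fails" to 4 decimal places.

0.4526

P(Converter path inoperative) [OR] = 1 − (1−0.27) × (1−0.25) = 0.452500
P(Rotor brake down) [AND] = 0.36 × 0.09 = 0.032400
P(Emergency stop unavailable) [AND] = 0.28 × 0.30 = 0.084000
P(Safety chain fails) [AND] = 0.032400 × 0.10 × 0.084000 = 0.000272
P(Wind turbine shutdown fails) [OR] = 1 − (1−0.452500) × (1−0.000272) = 0.452649
Rounded to 4 decimal places: P(Wind turbine shutdown fails) ≈ 0.4526.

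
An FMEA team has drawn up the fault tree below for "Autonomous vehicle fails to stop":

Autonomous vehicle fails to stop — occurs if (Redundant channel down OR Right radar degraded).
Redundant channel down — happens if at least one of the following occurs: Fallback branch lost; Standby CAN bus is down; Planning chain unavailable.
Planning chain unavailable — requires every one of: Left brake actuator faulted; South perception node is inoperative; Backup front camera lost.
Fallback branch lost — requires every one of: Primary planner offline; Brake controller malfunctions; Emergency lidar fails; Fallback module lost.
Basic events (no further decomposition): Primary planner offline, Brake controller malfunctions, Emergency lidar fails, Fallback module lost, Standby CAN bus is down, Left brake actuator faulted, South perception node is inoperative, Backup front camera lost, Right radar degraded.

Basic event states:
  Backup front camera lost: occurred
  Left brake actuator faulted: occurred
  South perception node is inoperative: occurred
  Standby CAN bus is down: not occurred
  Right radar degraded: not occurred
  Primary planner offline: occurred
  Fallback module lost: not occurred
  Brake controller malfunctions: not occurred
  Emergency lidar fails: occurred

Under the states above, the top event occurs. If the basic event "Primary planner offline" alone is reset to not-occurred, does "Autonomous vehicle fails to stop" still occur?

Counterfactual: set "Primary planner offline" to not occurred.
Fallback branch lost [AND]: Primary planner offline=not, Brake controller malfunctions=not, Emergency lidar fails=occurs, Fallback module lost=not → not all inputs occur → does not occur.
Planning chain unavailable [AND]: Left brake actuator faulted=occurs, South perception node is inoperative=occurs, Backup front camera lost=occurs → all inputs occur → occurs.
Redundant channel down [OR]: Fallback branch lost=not, Standby CAN bus is down=not, Planning chain unavailable=occurs → at least one input occurs → occurs.
Autonomous vehicle fails to stop [OR]: Redundant channel down=occurs, Right radar degraded=not → at least one input occurs → occurs.

Yes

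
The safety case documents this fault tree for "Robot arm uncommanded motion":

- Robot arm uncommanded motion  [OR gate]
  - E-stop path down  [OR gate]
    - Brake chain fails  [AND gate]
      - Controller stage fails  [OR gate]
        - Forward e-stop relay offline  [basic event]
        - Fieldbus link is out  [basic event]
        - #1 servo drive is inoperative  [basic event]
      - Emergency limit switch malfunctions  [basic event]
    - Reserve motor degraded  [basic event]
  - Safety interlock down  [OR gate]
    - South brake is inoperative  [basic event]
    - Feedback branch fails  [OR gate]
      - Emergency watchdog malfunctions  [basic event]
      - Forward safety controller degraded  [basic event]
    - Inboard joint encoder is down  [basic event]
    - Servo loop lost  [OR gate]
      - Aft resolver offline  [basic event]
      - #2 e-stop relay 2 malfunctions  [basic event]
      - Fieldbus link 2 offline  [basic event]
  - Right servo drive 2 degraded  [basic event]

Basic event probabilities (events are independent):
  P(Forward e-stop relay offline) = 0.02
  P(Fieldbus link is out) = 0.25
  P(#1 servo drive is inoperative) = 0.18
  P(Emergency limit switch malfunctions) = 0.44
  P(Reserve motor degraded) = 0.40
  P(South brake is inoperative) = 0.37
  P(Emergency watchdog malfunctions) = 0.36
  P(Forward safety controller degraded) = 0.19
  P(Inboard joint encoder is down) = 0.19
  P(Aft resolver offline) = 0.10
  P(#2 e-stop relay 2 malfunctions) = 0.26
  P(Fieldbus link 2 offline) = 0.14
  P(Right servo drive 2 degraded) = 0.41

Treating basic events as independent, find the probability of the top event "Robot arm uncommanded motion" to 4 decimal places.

P(Controller stage fails) [OR] = 1 − (1−0.02) × (1−0.25) × (1−0.18) = 0.397300
P(Brake chain fails) [AND] = 0.397300 × 0.44 = 0.174812
P(E-stop path down) [OR] = 1 − (1−0.174812) × (1−0.40) = 0.504887
P(Feedback branch fails) [OR] = 1 − (1−0.36) × (1−0.19) = 0.481600
P(Servo loop lost) [OR] = 1 − (1−0.10) × (1−0.26) × (1−0.14) = 0.427240
P(Safety interlock down) [OR] = 1 − (1−0.37) × (1−0.481600) × (1−0.19) × (1−0.427240) = 0.848482
P(Robot arm uncommanded motion) [OR] = 1 − (1−0.504887) × (1−0.848482) × (1−0.41) = 0.955739
Rounded to 4 decimal places: P(Robot arm uncommanded motion) ≈ 0.9557.

0.9557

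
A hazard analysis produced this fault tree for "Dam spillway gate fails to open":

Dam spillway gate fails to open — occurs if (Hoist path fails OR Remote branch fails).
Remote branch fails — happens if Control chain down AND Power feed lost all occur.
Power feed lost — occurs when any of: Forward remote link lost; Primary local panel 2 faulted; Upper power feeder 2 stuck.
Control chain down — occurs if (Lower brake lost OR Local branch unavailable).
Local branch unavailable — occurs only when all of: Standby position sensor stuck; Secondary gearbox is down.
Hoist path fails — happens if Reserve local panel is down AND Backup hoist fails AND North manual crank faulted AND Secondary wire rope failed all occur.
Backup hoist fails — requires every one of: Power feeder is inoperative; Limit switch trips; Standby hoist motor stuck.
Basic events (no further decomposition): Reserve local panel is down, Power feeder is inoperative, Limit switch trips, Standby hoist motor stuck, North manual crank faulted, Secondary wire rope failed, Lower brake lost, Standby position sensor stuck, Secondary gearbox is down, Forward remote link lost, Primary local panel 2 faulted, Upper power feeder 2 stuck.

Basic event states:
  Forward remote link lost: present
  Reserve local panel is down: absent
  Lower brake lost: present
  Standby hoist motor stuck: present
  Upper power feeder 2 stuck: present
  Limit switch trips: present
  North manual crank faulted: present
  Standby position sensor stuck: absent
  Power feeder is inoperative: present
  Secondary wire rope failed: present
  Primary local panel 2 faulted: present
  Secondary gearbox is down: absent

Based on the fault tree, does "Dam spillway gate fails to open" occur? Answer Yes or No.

Yes

Backup hoist fails [AND]: Power feeder is inoperative=occurs, Limit switch trips=occurs, Standby hoist motor stuck=occurs → all inputs occur → occurs.
Hoist path fails [AND]: Reserve local panel is down=not, Backup hoist fails=occurs, North manual crank faulted=occurs, Secondary wire rope failed=occurs → not all inputs occur → does not occur.
Local branch unavailable [AND]: Standby position sensor stuck=not, Secondary gearbox is down=not → not all inputs occur → does not occur.
Control chain down [OR]: Lower brake lost=occurs, Local branch unavailable=not → at least one input occurs → occurs.
Power feed lost [OR]: Forward remote link lost=occurs, Primary local panel 2 faulted=occurs, Upper power feeder 2 stuck=occurs → at least one input occurs → occurs.
Remote branch fails [AND]: Control chain down=occurs, Power feed lost=occurs → all inputs occur → occurs.
Dam spillway gate fails to open [OR]: Hoist path fails=not, Remote branch fails=occurs → at least one input occurs → occurs.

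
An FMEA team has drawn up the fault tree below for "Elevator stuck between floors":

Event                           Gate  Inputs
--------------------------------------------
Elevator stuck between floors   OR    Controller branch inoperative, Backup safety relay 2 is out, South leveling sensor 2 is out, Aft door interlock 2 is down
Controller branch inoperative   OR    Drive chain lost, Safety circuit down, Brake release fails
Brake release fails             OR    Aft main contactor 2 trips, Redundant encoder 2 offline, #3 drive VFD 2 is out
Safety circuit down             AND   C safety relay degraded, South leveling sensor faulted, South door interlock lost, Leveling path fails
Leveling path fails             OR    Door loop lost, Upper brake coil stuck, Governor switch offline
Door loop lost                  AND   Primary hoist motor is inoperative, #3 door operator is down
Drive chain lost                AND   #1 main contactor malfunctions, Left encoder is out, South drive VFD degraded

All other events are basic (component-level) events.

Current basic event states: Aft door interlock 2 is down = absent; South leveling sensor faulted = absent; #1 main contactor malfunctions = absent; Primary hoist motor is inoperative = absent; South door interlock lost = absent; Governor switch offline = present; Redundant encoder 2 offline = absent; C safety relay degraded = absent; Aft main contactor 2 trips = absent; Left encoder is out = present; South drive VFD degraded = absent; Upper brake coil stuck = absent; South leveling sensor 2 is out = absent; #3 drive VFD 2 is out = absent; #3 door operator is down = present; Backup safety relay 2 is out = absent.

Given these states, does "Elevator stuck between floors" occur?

No

Drive chain lost [AND]: #1 main contactor malfunctions=not, Left encoder is out=occurs, South drive VFD degraded=not → not all inputs occur → does not occur.
Door loop lost [AND]: Primary hoist motor is inoperative=not, #3 door operator is down=occurs → not all inputs occur → does not occur.
Leveling path fails [OR]: Door loop lost=not, Upper brake coil stuck=not, Governor switch offline=occurs → at least one input occurs → occurs.
Safety circuit down [AND]: C safety relay degraded=not, South leveling sensor faulted=not, South door interlock lost=not, Leveling path fails=occurs → not all inputs occur → does not occur.
Brake release fails [OR]: Aft main contactor 2 trips=not, Redundant encoder 2 offline=not, #3 drive VFD 2 is out=not → no input occurs → does not occur.
Controller branch inoperative [OR]: Drive chain lost=not, Safety circuit down=not, Brake release fails=not → no input occurs → does not occur.
Elevator stuck between floors [OR]: Controller branch inoperative=not, Backup safety relay 2 is out=not, South leveling sensor 2 is out=not, Aft door interlock 2 is down=not → no input occurs → does not occur.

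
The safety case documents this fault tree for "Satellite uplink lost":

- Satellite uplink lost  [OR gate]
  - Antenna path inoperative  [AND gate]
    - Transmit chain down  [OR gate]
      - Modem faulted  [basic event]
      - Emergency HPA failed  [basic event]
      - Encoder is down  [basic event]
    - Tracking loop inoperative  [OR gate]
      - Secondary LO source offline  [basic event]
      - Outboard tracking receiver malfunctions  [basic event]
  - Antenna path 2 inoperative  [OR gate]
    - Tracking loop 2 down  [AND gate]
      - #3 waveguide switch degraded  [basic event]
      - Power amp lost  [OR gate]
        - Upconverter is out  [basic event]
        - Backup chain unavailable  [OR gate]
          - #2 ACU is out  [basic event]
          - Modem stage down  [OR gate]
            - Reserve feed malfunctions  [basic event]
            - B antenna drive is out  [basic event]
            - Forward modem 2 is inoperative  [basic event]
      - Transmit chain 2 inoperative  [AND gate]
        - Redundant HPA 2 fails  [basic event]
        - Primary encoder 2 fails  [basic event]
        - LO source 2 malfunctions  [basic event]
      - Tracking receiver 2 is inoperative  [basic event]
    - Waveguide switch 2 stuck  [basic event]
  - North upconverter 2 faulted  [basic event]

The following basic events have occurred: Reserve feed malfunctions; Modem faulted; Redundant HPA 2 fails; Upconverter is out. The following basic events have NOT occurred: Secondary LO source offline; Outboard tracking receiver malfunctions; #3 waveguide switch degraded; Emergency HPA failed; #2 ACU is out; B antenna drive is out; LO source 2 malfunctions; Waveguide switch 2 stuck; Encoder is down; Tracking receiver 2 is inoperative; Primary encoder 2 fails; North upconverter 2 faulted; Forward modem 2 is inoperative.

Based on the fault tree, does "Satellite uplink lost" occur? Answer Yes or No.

Transmit chain down [OR]: Modem faulted=occurs, Emergency HPA failed=not, Encoder is down=not → at least one input occurs → occurs.
Tracking loop inoperative [OR]: Secondary LO source offline=not, Outboard tracking receiver malfunctions=not → no input occurs → does not occur.
Antenna path inoperative [AND]: Transmit chain down=occurs, Tracking loop inoperative=not → not all inputs occur → does not occur.
Modem stage down [OR]: Reserve feed malfunctions=occurs, B antenna drive is out=not, Forward modem 2 is inoperative=not → at least one input occurs → occurs.
Backup chain unavailable [OR]: #2 ACU is out=not, Modem stage down=occurs → at least one input occurs → occurs.
Power amp lost [OR]: Upconverter is out=occurs, Backup chain unavailable=occurs → at least one input occurs → occurs.
Transmit chain 2 inoperative [AND]: Redundant HPA 2 fails=occurs, Primary encoder 2 fails=not, LO source 2 malfunctions=not → not all inputs occur → does not occur.
Tracking loop 2 down [AND]: #3 waveguide switch degraded=not, Power amp lost=occurs, Transmit chain 2 inoperative=not, Tracking receiver 2 is inoperative=not → not all inputs occur → does not occur.
Antenna path 2 inoperative [OR]: Tracking loop 2 down=not, Waveguide switch 2 stuck=not → no input occurs → does not occur.
Satellite uplink lost [OR]: Antenna path inoperative=not, Antenna path 2 inoperative=not, North upconverter 2 faulted=not → no input occurs → does not occur.

No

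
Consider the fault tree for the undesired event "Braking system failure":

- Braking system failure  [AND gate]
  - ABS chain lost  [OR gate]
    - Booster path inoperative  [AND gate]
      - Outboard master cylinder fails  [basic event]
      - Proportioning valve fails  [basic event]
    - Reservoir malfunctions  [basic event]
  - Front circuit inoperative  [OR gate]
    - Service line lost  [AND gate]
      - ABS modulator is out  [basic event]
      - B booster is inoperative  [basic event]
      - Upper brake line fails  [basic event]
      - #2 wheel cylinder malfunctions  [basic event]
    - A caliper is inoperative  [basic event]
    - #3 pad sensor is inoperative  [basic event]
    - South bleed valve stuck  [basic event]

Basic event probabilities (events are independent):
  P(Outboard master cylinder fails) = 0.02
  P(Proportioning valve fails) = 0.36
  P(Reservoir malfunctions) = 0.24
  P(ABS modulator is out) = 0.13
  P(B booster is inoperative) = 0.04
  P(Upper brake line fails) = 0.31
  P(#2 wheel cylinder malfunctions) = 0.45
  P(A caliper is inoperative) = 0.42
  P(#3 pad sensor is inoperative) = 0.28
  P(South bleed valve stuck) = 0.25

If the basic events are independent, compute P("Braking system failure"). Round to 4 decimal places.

0.1686

P(Booster path inoperative) [AND] = 0.02 × 0.36 = 0.007200
P(ABS chain lost) [OR] = 1 − (1−0.007200) × (1−0.24) = 0.245472
P(Service line lost) [AND] = 0.13 × 0.04 × 0.31 × 0.45 = 0.000725
P(Front circuit inoperative) [OR] = 1 − (1−0.000725) × (1−0.42) × (1−0.28) × (1−0.25) = 0.687027
P(Braking system failure) [AND] = 0.245472 × 0.687027 = 0.168646
Rounded to 4 decimal places: P(Braking system failure) ≈ 0.1686.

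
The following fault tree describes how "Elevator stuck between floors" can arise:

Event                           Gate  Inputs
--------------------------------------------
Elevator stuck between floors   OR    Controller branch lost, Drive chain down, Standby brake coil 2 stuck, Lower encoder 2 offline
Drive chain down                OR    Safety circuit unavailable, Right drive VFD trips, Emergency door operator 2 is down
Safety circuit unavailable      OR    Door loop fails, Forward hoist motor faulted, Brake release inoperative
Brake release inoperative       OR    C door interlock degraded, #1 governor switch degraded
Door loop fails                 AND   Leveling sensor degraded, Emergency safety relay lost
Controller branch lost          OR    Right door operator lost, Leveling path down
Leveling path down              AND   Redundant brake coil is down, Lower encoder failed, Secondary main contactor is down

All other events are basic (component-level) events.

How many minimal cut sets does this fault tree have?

Leveling path down [AND]: one cut set from each child combined → 1 × 1 × 1 = 1 cut set(s).
Controller branch lost [OR]: union of children's cut sets → 2 cut set(s).
Door loop fails [AND]: one cut set from each child combined → 1 × 1 = 1 cut set(s).
Brake release inoperative [OR]: union of children's cut sets → 2 cut set(s).
Safety circuit unavailable [OR]: union of children's cut sets → 4 cut set(s).
Drive chain down [OR]: union of children's cut sets → 6 cut set(s).
Elevator stuck between floors [OR]: union of children's cut sets → 10 cut set(s).
Minimal cut sets: {Right door operator lost}; {Lower encoder failed, Redundant brake coil is down, Secondary main contactor is down}; {Emergency safety relay lost, Leveling sensor degraded}; {Forward hoist motor faulted}; {C door interlock degraded}; {#1 governor switch degraded}; {Right drive VFD trips}; {Emergency door operator 2 is down}; {Standby brake coil 2 stuck}; {Lower encoder 2 offline}.

10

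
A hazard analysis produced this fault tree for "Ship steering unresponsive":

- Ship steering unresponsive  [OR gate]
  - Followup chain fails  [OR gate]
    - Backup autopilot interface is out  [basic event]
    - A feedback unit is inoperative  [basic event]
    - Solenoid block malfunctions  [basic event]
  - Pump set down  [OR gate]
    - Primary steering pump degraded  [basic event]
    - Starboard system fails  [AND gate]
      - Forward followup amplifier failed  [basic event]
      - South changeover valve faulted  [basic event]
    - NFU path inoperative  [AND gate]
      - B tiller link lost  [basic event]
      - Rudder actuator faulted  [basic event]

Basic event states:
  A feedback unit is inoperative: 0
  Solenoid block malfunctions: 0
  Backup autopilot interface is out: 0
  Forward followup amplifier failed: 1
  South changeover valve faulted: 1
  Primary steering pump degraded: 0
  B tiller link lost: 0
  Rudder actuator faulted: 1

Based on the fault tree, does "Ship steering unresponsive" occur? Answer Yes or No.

Followup chain fails [OR]: Backup autopilot interface is out=not, A feedback unit is inoperative=not, Solenoid block malfunctions=not → no input occurs → does not occur.
Starboard system fails [AND]: Forward followup amplifier failed=occurs, South changeover valve faulted=occurs → all inputs occur → occurs.
NFU path inoperative [AND]: B tiller link lost=not, Rudder actuator faulted=occurs → not all inputs occur → does not occur.
Pump set down [OR]: Primary steering pump degraded=not, Starboard system fails=occurs, NFU path inoperative=not → at least one input occurs → occurs.
Ship steering unresponsive [OR]: Followup chain fails=not, Pump set down=occurs → at least one input occurs → occurs.

Yes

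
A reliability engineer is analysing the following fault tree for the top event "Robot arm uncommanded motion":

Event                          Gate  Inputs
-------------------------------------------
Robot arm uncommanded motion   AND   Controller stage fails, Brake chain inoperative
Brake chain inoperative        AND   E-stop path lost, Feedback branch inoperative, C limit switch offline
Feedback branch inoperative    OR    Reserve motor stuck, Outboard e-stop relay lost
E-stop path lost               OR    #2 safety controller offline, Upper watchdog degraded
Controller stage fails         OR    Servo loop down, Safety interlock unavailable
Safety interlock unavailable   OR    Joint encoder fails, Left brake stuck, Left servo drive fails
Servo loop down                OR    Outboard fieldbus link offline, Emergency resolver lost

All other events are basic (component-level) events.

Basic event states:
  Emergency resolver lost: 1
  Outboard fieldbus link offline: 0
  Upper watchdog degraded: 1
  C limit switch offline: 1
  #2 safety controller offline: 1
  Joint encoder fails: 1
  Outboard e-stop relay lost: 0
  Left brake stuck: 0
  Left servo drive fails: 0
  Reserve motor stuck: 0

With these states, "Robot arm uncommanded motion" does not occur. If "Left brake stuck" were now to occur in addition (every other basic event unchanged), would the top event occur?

Counterfactual: set "Left brake stuck" to occurred.
Servo loop down [OR]: Outboard fieldbus link offline=not, Emergency resolver lost=occurs → at least one input occurs → occurs.
Safety interlock unavailable [OR]: Joint encoder fails=occurs, Left brake stuck=occurs, Left servo drive fails=not → at least one input occurs → occurs.
Controller stage fails [OR]: Servo loop down=occurs, Safety interlock unavailable=occurs → at least one input occurs → occurs.
E-stop path lost [OR]: #2 safety controller offline=occurs, Upper watchdog degraded=occurs → at least one input occurs → occurs.
Feedback branch inoperative [OR]: Reserve motor stuck=not, Outboard e-stop relay lost=not → no input occurs → does not occur.
Brake chain inoperative [AND]: E-stop path lost=occurs, Feedback branch inoperative=not, C limit switch offline=occurs → not all inputs occur → does not occur.
Robot arm uncommanded motion [AND]: Controller stage fails=occurs, Brake chain inoperative=not → not all inputs occur → does not occur.

No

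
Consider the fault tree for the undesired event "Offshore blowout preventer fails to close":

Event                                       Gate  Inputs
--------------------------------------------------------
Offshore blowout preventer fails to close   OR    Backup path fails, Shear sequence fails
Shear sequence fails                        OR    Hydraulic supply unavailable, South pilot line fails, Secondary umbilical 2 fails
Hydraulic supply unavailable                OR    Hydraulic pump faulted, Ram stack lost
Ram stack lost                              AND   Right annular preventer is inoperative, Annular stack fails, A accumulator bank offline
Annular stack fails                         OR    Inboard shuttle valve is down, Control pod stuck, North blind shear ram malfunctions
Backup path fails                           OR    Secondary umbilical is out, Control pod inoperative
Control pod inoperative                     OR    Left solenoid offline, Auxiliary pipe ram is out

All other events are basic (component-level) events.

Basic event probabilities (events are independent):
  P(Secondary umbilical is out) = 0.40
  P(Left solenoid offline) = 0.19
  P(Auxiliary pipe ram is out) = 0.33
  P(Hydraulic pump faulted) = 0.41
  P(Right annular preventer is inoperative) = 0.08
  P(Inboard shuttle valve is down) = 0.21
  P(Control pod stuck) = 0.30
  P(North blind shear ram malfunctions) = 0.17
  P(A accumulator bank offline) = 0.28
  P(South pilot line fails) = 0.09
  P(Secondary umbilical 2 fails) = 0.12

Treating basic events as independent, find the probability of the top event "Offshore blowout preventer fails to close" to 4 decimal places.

0.8480

P(Control pod inoperative) [OR] = 1 − (1−0.19) × (1−0.33) = 0.457300
P(Backup path fails) [OR] = 1 − (1−0.40) × (1−0.457300) = 0.674380
P(Annular stack fails) [OR] = 1 − (1−0.21) × (1−0.30) × (1−0.17) = 0.541010
P(Ram stack lost) [AND] = 0.08 × 0.541010 × 0.28 = 0.012119
P(Hydraulic supply unavailable) [OR] = 1 − (1−0.41) × (1−0.012119) = 0.417150
P(Shear sequence fails) [OR] = 1 − (1−0.417150) × (1−0.09) × (1−0.12) = 0.533254
P(Offshore blowout preventer fails to close) [OR] = 1 − (1−0.674380) × (1−0.533254) = 0.848018
Rounded to 4 decimal places: P(Offshore blowout preventer fails to close) ≈ 0.8480.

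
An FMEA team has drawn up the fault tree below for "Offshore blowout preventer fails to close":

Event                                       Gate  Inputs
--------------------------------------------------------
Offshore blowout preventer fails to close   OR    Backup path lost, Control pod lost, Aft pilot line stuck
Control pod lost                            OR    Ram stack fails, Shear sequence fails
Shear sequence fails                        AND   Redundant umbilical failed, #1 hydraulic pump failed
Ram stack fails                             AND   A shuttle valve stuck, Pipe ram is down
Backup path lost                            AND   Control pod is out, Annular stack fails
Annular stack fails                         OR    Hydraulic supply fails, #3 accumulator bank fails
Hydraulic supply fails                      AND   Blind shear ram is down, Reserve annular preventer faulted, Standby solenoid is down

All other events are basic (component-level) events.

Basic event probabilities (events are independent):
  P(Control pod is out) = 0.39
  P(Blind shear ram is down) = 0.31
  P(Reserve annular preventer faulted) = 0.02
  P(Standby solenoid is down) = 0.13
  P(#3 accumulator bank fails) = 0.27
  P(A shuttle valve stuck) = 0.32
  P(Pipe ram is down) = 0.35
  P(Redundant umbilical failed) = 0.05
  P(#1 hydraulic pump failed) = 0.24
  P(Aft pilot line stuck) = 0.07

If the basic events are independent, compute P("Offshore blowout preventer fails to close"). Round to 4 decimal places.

P(Hydraulic supply fails) [AND] = 0.31 × 0.02 × 0.13 = 0.000806
P(Annular stack fails) [OR] = 1 − (1−0.000806) × (1−0.27) = 0.270588
P(Backup path lost) [AND] = 0.39 × 0.270588 = 0.105529
P(Ram stack fails) [AND] = 0.32 × 0.35 = 0.112000
P(Shear sequence fails) [AND] = 0.05 × 0.24 = 0.012000
P(Control pod lost) [OR] = 1 − (1−0.112000) × (1−0.012000) = 0.122656
P(Offshore blowout preventer fails to close) [OR] = 1 − (1−0.105529) × (1−0.122656) × (1−0.07) = 0.270174
Rounded to 4 decimal places: P(Offshore blowout preventer fails to close) ≈ 0.2702.

0.2702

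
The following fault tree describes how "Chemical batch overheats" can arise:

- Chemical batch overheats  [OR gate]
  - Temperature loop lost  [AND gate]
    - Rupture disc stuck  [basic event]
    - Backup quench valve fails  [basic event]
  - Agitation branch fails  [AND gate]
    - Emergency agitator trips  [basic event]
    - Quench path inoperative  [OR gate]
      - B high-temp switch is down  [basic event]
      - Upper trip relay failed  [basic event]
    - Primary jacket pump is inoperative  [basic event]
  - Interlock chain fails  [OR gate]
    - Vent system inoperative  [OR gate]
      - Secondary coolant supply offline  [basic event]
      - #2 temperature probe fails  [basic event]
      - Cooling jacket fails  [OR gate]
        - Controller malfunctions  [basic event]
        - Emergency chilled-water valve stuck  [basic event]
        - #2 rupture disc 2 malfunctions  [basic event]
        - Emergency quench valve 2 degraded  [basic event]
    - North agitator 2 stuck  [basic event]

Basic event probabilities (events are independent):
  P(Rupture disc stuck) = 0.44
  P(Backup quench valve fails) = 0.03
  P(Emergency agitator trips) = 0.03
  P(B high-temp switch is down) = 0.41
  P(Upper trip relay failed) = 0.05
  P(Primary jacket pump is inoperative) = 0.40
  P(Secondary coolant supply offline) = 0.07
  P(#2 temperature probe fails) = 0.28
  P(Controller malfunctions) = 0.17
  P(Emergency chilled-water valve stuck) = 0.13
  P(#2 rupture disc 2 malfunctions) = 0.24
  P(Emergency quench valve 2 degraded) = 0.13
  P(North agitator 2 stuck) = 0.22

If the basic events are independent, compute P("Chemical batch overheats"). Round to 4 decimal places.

P(Temperature loop lost) [AND] = 0.44 × 0.03 = 0.013200
P(Quench path inoperative) [OR] = 1 − (1−0.41) × (1−0.05) = 0.439500
P(Agitation branch fails) [AND] = 0.03 × 0.439500 × 0.40 = 0.005274
P(Cooling jacket fails) [OR] = 1 − (1−0.17) × (1−0.13) × (1−0.24) × (1−0.13) = 0.522547
P(Vent system inoperative) [OR] = 1 − (1−0.07) × (1−0.28) × (1−0.522547) = 0.680297
P(Interlock chain fails) [OR] = 1 − (1−0.680297) × (1−0.22) = 0.750632
P(Chemical batch overheats) [OR] = 1 − (1−0.013200) × (1−0.005274) × (1−0.750632) = 0.755221
Rounded to 4 decimal places: P(Chemical batch overheats) ≈ 0.7552.

0.7552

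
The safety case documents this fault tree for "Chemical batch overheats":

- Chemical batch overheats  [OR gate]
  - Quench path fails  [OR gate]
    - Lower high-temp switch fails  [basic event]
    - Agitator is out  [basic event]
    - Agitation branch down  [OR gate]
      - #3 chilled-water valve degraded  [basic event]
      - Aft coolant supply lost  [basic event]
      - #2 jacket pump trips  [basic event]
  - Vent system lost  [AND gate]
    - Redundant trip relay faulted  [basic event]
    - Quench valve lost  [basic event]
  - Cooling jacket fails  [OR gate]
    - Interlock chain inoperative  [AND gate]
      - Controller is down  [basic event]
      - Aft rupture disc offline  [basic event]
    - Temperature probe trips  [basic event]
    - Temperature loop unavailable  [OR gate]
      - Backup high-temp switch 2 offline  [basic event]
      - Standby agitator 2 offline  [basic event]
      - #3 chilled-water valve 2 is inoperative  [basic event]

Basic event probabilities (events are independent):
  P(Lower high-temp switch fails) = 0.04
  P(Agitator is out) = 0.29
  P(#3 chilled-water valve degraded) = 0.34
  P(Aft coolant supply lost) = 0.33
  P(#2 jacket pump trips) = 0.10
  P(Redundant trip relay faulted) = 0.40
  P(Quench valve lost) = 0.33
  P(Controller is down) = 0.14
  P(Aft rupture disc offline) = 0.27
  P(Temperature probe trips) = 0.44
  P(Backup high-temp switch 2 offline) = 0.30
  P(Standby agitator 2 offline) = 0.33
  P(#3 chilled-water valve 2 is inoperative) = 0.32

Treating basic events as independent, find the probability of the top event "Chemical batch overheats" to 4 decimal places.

0.9595

P(Agitation branch down) [OR] = 1 − (1−0.34) × (1−0.33) × (1−0.10) = 0.602020
P(Quench path fails) [OR] = 1 − (1−0.04) × (1−0.29) × (1−0.602020) = 0.728737
P(Vent system lost) [AND] = 0.40 × 0.33 = 0.132000
P(Interlock chain inoperative) [AND] = 0.14 × 0.27 = 0.037800
P(Temperature loop unavailable) [OR] = 1 − (1−0.30) × (1−0.33) × (1−0.32) = 0.681080
P(Cooling jacket fails) [OR] = 1 − (1−0.037800) × (1−0.44) × (1−0.681080) = 0.828156
P(Chemical batch overheats) [OR] = 1 − (1−0.728737) × (1−0.132000) × (1−0.828156) = 0.959538
Rounded to 4 decimal places: P(Chemical batch overheats) ≈ 0.9595.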